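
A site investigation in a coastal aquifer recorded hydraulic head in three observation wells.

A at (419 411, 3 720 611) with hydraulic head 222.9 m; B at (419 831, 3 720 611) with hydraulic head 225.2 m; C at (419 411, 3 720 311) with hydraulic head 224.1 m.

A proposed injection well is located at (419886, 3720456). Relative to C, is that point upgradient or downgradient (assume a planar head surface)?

upgradient

∂h/∂x = (225.2 − 222.9) / (419831 − 419411) = +0.005476
∂h/∂y = (224.1 − 222.9) / (3720311 − 3720611) = -0.004000
Head at (419886, 3720456) = 222.9 + (+0.005476)·(475) + (-0.004000)·(-155) = 226.12 m.
That is higher than the 224.1 m at C, so the point is upgradient.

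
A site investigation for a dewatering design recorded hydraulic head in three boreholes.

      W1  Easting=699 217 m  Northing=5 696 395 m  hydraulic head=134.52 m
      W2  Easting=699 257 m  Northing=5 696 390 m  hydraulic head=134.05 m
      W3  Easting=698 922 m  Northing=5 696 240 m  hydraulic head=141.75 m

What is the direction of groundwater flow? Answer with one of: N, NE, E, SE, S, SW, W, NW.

NE

With h = a·x + b·y + c and W1 as origin, the differences give:
  40·a + (-5)·b = -0.47
  (-295)·a + (-155)·b = +7.23
Eliminate b (×(-155) and ×(-5), subtract): -7675·a = 109.000 → a = ∂h/∂x = -0.01420
Back-substitute: b = ∂h/∂y = -0.01962.
Flow = −∇h = (+0.01420 east, +0.01962 north), which points northeast.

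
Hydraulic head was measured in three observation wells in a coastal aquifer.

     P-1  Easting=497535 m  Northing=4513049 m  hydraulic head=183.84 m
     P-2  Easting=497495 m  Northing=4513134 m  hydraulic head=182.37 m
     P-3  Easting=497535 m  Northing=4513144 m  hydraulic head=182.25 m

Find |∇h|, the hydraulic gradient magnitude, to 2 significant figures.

0.017

With h = a·x + b·y + c and P-1 as origin, the differences give:
  (-40)·a + 85·b = -1.47
  0·a + 95·b = -1.59
Eliminate b (×95 and ×85, subtract): -3800·a = -4.500 → a = ∂h/∂x = +0.001184
Back-substitute: b = ∂h/∂y = -0.01674.
|∇h| = √(0.001184² + -0.01674²) = 0.01678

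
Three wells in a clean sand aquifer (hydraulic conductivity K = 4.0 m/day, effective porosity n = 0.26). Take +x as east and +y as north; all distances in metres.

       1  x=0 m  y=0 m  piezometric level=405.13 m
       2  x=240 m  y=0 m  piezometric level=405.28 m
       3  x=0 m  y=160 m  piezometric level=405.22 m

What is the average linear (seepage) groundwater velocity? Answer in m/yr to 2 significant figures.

4.7 m/yr

∂h/∂x = (405.28 − 405.13) / (240 − 0) = +0.0006250
∂h/∂y = (405.22 − 405.13) / (160 − 0) = +0.0005625
|∇h| = √(0.0006250² + 0.0005625²) = 0.0008409
Seepage velocity v = K·i/n = 4.0 × 0.0008409 / 0.26 = 0.01294 m/day = 4.726 m/yr.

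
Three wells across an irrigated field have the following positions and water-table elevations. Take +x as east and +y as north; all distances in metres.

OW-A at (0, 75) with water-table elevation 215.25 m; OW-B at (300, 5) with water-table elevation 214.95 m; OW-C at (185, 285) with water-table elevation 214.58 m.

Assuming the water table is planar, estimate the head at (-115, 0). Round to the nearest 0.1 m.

Taking OW-A as reference: OW-B−OW-A = (300, -70, -0.30); OW-C−OW-A = (185, 210, -0.67).
Solve a·Δx + b·Δy = Δh: det = 300·210 − 185·(-70) = 75950.
∂h/∂x = [(-0.30)·210 − (-0.67)·(-70)] / 75950 = -0.001447
∂h/∂y = [300·(-0.67) − 185·(-0.30)] / 75950 = -0.001916
h(-115, 0) = 215.25 + (-0.001447)·(-115) + (-0.001916)·(-75) = 215.25 +0.166 +0.144 = 215.560 m.

215.6 m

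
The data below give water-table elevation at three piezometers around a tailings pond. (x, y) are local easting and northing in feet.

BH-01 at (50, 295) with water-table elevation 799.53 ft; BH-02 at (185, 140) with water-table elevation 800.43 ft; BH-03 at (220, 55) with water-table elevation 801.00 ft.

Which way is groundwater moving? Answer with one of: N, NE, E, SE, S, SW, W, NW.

N

Differences from BH-01: to BH-02 (Δx, Δy, Δh) = (135, -155, +0.90); to BH-03 = (170, -240, +1.47).
Determinant of the coordinate differences = 135·(-240) − 170·(-155) = -6050.
∂h/∂x = [(+0.90)·(-240) − (+1.47)·(-155)] / -6050 = -0.001959
∂h/∂y = [135·(+1.47) − 170·(+0.90)] / -6050 = -0.007512
Flow = −∇h = (+0.001959 east, +0.007512 north), which points north.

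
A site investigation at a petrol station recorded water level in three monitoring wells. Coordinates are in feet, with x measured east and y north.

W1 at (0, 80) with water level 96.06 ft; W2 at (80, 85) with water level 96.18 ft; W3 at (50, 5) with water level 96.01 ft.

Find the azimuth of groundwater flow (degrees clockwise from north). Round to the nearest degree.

Differences from W1: to W2 (Δx, Δy, Δh) = (80, 5, +0.12); to W3 = (50, -75, -0.05).
Solve a·Δx + b·Δy = Δh: det = 80·(-75) − 50·5 = -6250.
∂h/∂x = [(+0.12)·(-75) − (-0.05)·5] / -6250 = +0.001400
∂h/∂y = [80·(-0.05) − 50·(+0.12)] / -6250 = +0.001600
Flow direction (−∇h) has components (-0.001400 E, -0.001600 N).
Azimuth = atan2(E, N) = atan2(-0.001400, -0.001600) = 221.2° ≈ 221°.

221°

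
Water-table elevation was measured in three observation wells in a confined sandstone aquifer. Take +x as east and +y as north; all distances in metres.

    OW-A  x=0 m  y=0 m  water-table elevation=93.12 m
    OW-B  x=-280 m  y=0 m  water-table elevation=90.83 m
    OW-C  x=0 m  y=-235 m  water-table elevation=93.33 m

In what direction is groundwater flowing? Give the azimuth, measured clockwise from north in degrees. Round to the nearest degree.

∂h/∂x = (90.83 − 93.12) / (-280 − 0) = +0.008179
∂h/∂y = (93.33 − 93.12) / (-235 − 0) = -0.0008936
Flow direction (−∇h) has components (-0.008179 E, +0.0008936 N).
Azimuth = atan2(E, N) = atan2(-0.008179, +0.0008936) = 276.2° ≈ 276°.

276°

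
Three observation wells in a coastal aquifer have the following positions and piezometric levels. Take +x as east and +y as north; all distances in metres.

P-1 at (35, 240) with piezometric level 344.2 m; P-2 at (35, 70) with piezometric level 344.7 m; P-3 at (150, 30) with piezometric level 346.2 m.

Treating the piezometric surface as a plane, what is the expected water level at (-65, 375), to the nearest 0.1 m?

With h = a·x + b·y + c and P-1 as origin, the differences give:
  0·a + (-170)·b = +0.5
  115·a + (-210)·b = +2.0
Eliminate b (×(-210) and ×(-170), subtract): 19550·a = 235.00 → a = ∂h/∂x = +0.01202
Back-substitute: b = ∂h/∂y = -0.002941.
h(-65, 375) = 344.2 + (+0.01202)·(-100) + (-0.002941)·(135) = 344.2 -1.202 -0.397 = 342.601 m.

342.6 m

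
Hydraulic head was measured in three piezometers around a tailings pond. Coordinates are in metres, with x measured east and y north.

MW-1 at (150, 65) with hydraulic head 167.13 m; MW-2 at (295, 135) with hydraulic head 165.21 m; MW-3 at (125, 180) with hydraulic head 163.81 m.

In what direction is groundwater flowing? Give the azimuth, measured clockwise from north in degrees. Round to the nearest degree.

Taking MW-1 as reference: MW-2−MW-1 = (145, 70, -1.92); MW-3−MW-1 = (-25, 115, -3.32).
Determinant of the coordinate differences = 145·115 − (-25)·70 = 18425.
∂h/∂x = [(-1.92)·115 − (-3.32)·70] / 18425 = +0.0006296
∂h/∂y = [145·(-3.32) − (-25)·(-1.92)] / 18425 = -0.02873
Flow direction (−∇h) has components (-0.0006296 E, +0.02873 N).
Azimuth = atan2(E, N) = atan2(-0.0006296, +0.02873) = 358.7° ≈ 359°.

359°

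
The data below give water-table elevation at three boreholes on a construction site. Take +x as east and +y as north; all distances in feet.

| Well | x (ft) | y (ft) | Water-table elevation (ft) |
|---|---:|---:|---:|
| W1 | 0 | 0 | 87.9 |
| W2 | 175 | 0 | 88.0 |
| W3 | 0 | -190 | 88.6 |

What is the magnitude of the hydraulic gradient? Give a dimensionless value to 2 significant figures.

∂h/∂x = (88.0 − 87.9) / (175 − 0) = +0.0005714
∂h/∂y = (88.6 − 87.9) / (-190 − 0) = -0.003684
|∇h| = √(0.0005714² + -0.003684²) = 0.003728

0.0037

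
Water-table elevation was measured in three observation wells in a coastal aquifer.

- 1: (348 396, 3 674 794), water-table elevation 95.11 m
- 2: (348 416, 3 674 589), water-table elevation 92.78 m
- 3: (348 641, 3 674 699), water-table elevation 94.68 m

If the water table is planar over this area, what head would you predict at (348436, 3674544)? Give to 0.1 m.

92.3 m

Taking 1 as reference: 2−1 = (20, -205, -2.33); 3−1 = (245, -95, -0.43).
Solve a·Δx + b·Δy = Δh: det = 20·(-95) − 245·(-205) = 48325.
∂h/∂x = [(-2.33)·(-95) − (-0.43)·(-205)] / 48325 = +0.002756
∂h/∂y = [20·(-0.43) − 245·(-2.33)] / 48325 = +0.01163
h(348436, 3674544) = 95.11 + (+0.002756)·(40) + (+0.01163)·(-250) = 95.11 +0.110 -2.909 = 92.312 m.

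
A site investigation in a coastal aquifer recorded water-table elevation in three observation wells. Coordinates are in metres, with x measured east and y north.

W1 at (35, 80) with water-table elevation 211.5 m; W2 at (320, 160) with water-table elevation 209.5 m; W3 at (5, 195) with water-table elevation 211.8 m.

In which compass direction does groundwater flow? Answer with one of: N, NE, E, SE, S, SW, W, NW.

E

With h = a·x + b·y + c and W1 as origin, the differences give:
  285·a + 80·b = -2.0
  (-30)·a + 115·b = +0.3
Eliminate b (×115 and ×80, subtract): 35175·a = -254.00 → a = ∂h/∂x = -0.007221
Back-substitute: b = ∂h/∂y = +0.0007249.
Flow = −∇h = (+0.007221 east, -0.0007249 north), which points east.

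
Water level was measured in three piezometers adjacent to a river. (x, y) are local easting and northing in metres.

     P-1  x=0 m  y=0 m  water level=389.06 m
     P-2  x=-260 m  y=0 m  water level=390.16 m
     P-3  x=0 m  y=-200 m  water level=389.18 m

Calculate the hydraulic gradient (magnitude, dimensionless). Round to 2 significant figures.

∂h/∂x = (390.16 − 389.06) / (-260 − 0) = -0.004231
∂h/∂y = (389.18 − 389.06) / (-200 − 0) = -0.0006000
|∇h| = √(-0.004231² + -0.0006000²) = 0.004273

0.0043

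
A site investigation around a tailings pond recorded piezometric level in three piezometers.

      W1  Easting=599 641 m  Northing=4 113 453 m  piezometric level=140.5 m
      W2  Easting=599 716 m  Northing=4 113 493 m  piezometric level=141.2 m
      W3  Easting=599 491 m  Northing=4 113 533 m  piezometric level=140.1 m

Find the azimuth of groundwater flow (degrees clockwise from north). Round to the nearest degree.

224°

With h = a·x + b·y + c and W1 as origin, the differences give:
  75·a + 40·b = +0.7
  (-150)·a + 80·b = -0.4
Eliminate b (×80 and ×40, subtract): 12000·a = 72.00 → a = ∂h/∂x = +0.006000
Back-substitute: b = ∂h/∂y = +0.006250.
Flow direction (−∇h) has components (-0.006000 E, -0.006250 N).
Azimuth = atan2(E, N) = atan2(-0.006000, -0.006250) = 223.8° ≈ 224°.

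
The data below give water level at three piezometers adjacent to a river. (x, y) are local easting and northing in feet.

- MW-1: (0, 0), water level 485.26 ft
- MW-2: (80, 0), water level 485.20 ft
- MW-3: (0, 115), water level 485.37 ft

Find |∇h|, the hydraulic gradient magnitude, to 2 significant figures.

∂h/∂x = (485.20 − 485.26) / (80 − 0) = -0.0007500
∂h/∂y = (485.37 − 485.26) / (115 − 0) = +0.0009565
|∇h| = √(-0.0007500² + 0.0009565²) = 0.001215

0.0012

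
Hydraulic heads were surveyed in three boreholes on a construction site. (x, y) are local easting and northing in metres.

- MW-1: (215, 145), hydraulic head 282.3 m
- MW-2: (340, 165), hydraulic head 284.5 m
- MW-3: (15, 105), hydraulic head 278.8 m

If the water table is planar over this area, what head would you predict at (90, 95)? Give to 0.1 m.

280.2 m

Three-point gradient (reference MW-1): Δ to MW-2 = (125, 20, +2.2), Δ to MW-3 = (-200, -40, -3.5).
∂h/∂x = +0.01800, ∂h/∂y = -0.002500 (det = -1000).
h(90, 95) = 282.3 + (+0.01800)·(-125) + (-0.002500)·(-50) = 282.3 -2.250 +0.125 = 280.175 m.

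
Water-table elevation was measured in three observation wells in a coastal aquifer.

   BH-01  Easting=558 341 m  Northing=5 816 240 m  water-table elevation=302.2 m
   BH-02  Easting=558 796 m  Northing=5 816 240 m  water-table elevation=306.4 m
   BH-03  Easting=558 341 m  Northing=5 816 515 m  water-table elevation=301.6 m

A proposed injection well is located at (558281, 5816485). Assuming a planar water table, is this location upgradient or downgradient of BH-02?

∂h/∂x = (306.4 − 302.2) / (558796 − 558341) = +0.009231
∂h/∂y = (301.6 − 302.2) / (5816515 − 5816240) = -0.002182
Head at (558281, 5816485) = 302.2 + (+0.009231)·(-60) + (-0.002182)·(245) = 301.11 m.
That is lower than the 306.4 m at BH-02, so the point is downgradient.

downgradient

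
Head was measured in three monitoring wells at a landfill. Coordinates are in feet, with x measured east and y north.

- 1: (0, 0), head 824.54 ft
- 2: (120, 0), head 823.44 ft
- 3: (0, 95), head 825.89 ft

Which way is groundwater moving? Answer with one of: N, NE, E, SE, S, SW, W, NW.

SE

∂h/∂x = (823.44 − 824.54) / (120 − 0) = -0.009167
∂h/∂y = (825.89 − 824.54) / (95 − 0) = +0.01421
Flow = −∇h = (+0.009167 east, -0.01421 north), which points southeast.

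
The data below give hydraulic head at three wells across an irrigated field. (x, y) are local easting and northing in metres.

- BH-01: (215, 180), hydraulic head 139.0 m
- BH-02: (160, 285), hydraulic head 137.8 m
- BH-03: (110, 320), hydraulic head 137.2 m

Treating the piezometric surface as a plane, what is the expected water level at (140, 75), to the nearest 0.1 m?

139.4 m

With h = a·x + b·y + c and BH-01 as origin, the differences give:
  (-55)·a + 105·b = -1.2
  (-105)·a + 140·b = -1.8
Eliminate b (×140 and ×105, subtract): 3325·a = 21.00 → a = ∂h/∂x = +0.006316
Back-substitute: b = ∂h/∂y = -0.008120.
h(140, 75) = 139.0 + (+0.006316)·(-75) + (-0.008120)·(-105) = 139.0 -0.474 +0.853 = 139.379 m.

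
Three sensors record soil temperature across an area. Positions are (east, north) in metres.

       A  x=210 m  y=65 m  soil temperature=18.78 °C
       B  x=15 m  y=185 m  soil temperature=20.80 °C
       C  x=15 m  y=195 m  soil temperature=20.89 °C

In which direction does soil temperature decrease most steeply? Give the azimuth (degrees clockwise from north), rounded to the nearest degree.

152°

Differences from A: to B (Δx, Δy, Δh) = (-195, 120, +2.02); to C = (-195, 130, +2.11).
Determinant of the coordinate differences = (-195)·130 − (-195)·120 = -1950.
∂T/∂x = [(+2.02)·130 − (+2.11)·120] / -1950 = -0.004821
∂T/∂y = [(-195)·(+2.11) − (-195)·(+2.02)] / -1950 = +0.009000
Steepest decrease is along −∇f: components (+0.004821 E, -0.009000 N).
Azimuth = atan2(+0.004821, -0.009000) = 151.8° ≈ 152°.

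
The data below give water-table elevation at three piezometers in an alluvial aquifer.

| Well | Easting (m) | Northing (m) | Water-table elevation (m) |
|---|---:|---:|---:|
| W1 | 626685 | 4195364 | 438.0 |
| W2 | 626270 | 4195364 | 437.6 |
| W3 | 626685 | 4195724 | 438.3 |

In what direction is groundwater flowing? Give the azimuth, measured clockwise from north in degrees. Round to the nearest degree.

∂h/∂x = (437.6 − 438.0) / (626270 − 626685) = +0.0009639
∂h/∂y = (438.3 − 438.0) / (4195724 − 4195364) = +0.0008333
Flow direction (−∇h) has components (-0.0009639 E, -0.0008333 N).
Azimuth = atan2(E, N) = atan2(-0.0009639, -0.0008333) = 229.2° ≈ 229°.

229°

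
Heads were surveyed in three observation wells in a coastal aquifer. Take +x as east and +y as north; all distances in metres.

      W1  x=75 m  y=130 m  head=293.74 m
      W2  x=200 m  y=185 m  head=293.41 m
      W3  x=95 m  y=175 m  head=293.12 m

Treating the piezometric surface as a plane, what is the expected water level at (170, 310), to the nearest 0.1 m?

Taking W1 as reference: W2−W1 = (125, 55, -0.33); W3−W1 = (20, 45, -0.62).
Solve a·Δx + b·Δy = Δh: det = 125·45 − 20·55 = 4525.
∂h/∂x = [(-0.33)·45 − (-0.62)·55] / 4525 = +0.004254
∂h/∂y = [125·(-0.62) − 20·(-0.33)] / 4525 = -0.01567
h(170, 310) = 293.74 + (+0.004254)·(95) + (-0.01567)·(180) = 293.74 +0.404 -2.820 = 291.324 m.

291.3 m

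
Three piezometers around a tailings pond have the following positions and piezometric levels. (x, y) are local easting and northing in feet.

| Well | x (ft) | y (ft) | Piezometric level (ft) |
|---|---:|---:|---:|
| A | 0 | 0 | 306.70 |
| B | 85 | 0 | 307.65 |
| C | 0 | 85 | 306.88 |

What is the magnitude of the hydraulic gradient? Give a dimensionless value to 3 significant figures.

0.0114

∂h/∂x = (307.65 − 306.70) / (85 − 0) = +0.01118
∂h/∂y = (306.88 − 306.70) / (85 − 0) = +0.002118
|∇h| = √(0.01118² + 0.002118²) = 0.01138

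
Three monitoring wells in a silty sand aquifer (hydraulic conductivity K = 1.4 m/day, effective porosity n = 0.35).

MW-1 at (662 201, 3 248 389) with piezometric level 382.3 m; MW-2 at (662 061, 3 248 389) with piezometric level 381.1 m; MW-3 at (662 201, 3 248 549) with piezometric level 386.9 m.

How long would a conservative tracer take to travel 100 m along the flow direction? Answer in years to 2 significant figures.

∂h/∂x = (381.1 − 382.3) / (662061 − 662201) = +0.008571
∂h/∂y = (386.9 − 382.3) / (3248549 − 3248389) = +0.02875
|∇h| = √(0.008571² + 0.02875²) = 0.03
Seepage velocity v = K·i/n = 1.4 × 0.03 / 0.35 = 0.12 m/day.
t = 100 / 0.12 = 833.3 days = 2.28 years.

2.3 years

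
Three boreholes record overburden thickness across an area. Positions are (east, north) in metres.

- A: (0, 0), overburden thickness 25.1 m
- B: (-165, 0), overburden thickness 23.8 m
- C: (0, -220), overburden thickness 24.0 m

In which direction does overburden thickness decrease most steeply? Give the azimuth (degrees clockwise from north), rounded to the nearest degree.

∂d/∂x = (23.8 − 25.1) / (-165 − 0) = +0.007879
∂d/∂y = (24.0 − 25.1) / (-220 − 0) = +0.005000
Steepest decrease is along −∇f: components (-0.007879 E, -0.005000 N).
Azimuth = atan2(-0.007879, -0.005000) = 237.6° ≈ 238°.

238°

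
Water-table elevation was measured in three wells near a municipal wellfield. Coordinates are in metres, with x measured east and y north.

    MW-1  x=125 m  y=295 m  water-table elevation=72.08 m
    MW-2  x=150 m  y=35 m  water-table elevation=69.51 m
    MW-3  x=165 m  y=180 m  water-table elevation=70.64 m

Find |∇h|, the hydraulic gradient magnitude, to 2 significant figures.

0.014

Taking MW-1 as reference: MW-2−MW-1 = (25, -260, -2.57); MW-3−MW-1 = (40, -115, -1.44).
Solve a·Δx + b·Δy = Δh: det = 25·(-115) − 40·(-260) = 7525.
∂h/∂x = [(-2.57)·(-115) − (-1.44)·(-260)] / 7525 = -0.01048
∂h/∂y = [25·(-1.44) − 40·(-2.57)] / 7525 = +0.008877
|∇h| = √(-0.01048² + 0.008877²) = 0.01373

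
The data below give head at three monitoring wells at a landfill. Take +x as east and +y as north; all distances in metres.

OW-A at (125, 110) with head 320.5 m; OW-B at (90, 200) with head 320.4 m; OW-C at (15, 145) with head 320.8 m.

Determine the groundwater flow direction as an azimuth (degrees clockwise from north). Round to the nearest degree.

Three-point gradient (reference OW-A): Δ to OW-B = (-35, 90, -0.1), Δ to OW-C = (-110, 35, +0.3).
∂h/∂x = -0.003516, ∂h/∂y = -0.002478 (det = 8675).
Flow direction (−∇h) has components (+0.003516 E, +0.002478 N).
Azimuth = atan2(E, N) = atan2(+0.003516, +0.002478) = 54.8° ≈ 055°.

055°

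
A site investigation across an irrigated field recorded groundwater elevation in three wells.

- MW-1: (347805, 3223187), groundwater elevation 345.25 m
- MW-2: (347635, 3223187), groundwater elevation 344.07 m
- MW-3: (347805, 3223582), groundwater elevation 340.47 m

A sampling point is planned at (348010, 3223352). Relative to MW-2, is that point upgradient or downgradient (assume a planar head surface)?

∂h/∂x = (344.07 − 345.25) / (347635 − 347805) = +0.006941
∂h/∂y = (340.47 − 345.25) / (3223582 − 3223187) = -0.01210
Head at (348010, 3223352) = 345.25 + (+0.006941)·(205) + (-0.01210)·(165) = 344.68 m.
That is higher than the 344.07 m at MW-2, so the point is upgradient.

upgradient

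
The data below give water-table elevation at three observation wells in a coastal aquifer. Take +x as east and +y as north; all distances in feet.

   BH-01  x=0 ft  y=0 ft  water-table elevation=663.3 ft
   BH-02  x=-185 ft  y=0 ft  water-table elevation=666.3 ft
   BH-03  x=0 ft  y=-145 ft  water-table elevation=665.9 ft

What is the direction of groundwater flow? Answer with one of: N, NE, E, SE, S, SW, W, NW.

∂h/∂x = (666.3 − 663.3) / (-185 − 0) = -0.01622
∂h/∂y = (665.9 − 663.3) / (-145 − 0) = -0.01793
Flow = −∇h = (+0.01622 east, +0.01793 north), which points northeast.

NE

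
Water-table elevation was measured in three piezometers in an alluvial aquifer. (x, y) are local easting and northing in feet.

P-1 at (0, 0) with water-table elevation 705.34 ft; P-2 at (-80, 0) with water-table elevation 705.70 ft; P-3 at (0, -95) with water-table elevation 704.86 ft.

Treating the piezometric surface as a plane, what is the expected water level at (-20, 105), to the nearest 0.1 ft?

706.0 ft

∂h/∂x = (705.70 − 705.34) / (-80 − 0) = -0.004500
∂h/∂y = (704.86 − 705.34) / (-95 − 0) = +0.005053
h(-20, 105) = 705.34 + (-0.004500)·(-20) + (+0.005053)·(105) = 705.34 +0.090 +0.531 = 705.961 ft.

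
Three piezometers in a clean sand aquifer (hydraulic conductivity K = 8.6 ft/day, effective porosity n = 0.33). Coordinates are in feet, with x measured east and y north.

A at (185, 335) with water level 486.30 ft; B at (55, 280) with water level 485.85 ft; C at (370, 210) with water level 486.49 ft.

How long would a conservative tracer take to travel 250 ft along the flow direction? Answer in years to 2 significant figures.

7.8 years

Differences from A: to B (Δx, Δy, Δh) = (-130, -55, -0.45); to C = (185, -125, +0.19).
Solve a·Δx + b·Δy = Δh: det = (-130)·(-125) − 185·(-55) = 26425.
∂h/∂x = [(-0.45)·(-125) − (+0.19)·(-55)] / 26425 = +0.002524
∂h/∂y = [(-130)·(+0.19) − 185·(-0.45)] / 26425 = +0.002216
|∇h| = √(0.002524² + 0.002216²) = 0.003359
Seepage velocity v = K·i/n = 8.6 × 0.003359 / 0.33 = 0.08754 ft/day.
t = 250 / 0.08754 = 2856 days = 7.82 years.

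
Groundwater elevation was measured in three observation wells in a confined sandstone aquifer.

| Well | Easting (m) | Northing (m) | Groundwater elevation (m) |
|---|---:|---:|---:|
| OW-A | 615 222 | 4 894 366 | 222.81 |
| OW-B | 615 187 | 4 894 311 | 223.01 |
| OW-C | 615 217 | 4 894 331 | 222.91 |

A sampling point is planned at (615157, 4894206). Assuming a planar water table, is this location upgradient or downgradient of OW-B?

Three-point gradient (reference OW-A): Δ to OW-B = (-35, -55, +0.20), Δ to OW-C = (-5, -35, +0.10).
∂h/∂x = -0.001579, ∂h/∂y = -0.002632 (det = 950).
Head at (615157, 4894206) = 222.81 + (-0.001579)·(-65) + (-0.002632)·(-160) = 223.33 m.
That is higher than the 223.01 m at OW-B, so the point is upgradient.

upgradient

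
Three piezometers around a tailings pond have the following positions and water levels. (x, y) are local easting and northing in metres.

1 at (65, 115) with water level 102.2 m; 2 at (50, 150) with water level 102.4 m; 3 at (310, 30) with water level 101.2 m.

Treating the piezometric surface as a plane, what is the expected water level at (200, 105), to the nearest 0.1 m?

101.8 m

Taking 1 as reference: 2−1 = (-15, 35, +0.2); 3−1 = (245, -85, -1.0).
Determinant of the coordinate differences = (-15)·(-85) − 245·35 = -7300.
∂h/∂x = [(+0.2)·(-85) − (-1.0)·35] / -7300 = -0.002466
∂h/∂y = [(-15)·(-1.0) − 245·(+0.2)] / -7300 = +0.004658
h(200, 105) = 102.2 + (-0.002466)·(135) + (+0.004658)·(-10) = 102.2 -0.333 -0.047 = 101.821 m.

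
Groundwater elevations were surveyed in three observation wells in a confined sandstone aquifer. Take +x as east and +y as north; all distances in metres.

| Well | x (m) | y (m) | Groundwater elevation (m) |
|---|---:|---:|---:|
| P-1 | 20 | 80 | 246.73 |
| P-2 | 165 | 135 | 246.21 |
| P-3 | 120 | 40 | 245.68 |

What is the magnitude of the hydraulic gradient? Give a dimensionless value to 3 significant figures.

Three-point gradient (reference P-1): Δ to P-2 = (145, 55, -0.52), Δ to P-3 = (100, -40, -1.05).
∂h/∂x = -0.006951, ∂h/∂y = +0.008872 (det = -11300).
|∇h| = √(-0.006951² + 0.008872²) = 0.01127

0.0113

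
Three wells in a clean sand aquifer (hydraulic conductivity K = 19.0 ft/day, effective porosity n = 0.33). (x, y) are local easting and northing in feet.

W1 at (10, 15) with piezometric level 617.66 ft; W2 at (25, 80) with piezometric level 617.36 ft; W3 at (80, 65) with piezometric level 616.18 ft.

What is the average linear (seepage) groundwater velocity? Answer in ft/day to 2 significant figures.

1.2 ft/day

With h = a·x + b·y + c and W1 as origin, the differences give:
  15·a + 65·b = -0.30
  70·a + 50·b = -1.48
Eliminate b (×50 and ×65, subtract): -3800·a = 81.200 → a = ∂h/∂x = -0.02137
Back-substitute: b = ∂h/∂y = +0.0003158.
|∇h| = √(-0.02137² + 0.0003158²) = 0.02137
Seepage velocity v = K·i/n = 19.0 × 0.02137 / 0.33 = 1.23 ft/day.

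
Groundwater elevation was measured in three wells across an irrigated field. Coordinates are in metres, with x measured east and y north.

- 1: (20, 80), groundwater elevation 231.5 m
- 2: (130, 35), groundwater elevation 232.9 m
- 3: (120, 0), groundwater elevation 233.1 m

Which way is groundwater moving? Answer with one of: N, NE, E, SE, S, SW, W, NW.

NW

With h = a·x + b·y + c and 1 as origin, the differences give:
  110·a + (-45)·b = +1.4
  100·a + (-80)·b = +1.6
Eliminate b (×(-80) and ×(-45), subtract): -4300·a = -40.00 → a = ∂h/∂x = +0.009302
Back-substitute: b = ∂h/∂y = -0.008372.
Flow = −∇h = (-0.009302 east, +0.008372 north), which points northwest.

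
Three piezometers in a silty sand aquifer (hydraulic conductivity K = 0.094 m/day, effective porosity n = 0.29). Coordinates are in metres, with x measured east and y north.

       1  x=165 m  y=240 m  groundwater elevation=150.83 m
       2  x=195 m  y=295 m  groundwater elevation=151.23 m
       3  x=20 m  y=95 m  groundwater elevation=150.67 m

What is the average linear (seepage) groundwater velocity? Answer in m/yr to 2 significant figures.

2.4 m/yr

With h = a·x + b·y + c and 1 as origin, the differences give:
  30·a + 55·b = +0.40
  (-145)·a + (-145)·b = -0.16
Eliminate b (×(-145) and ×55, subtract): 3625·a = -49.200 → a = ∂h/∂x = -0.01357
Back-substitute: b = ∂h/∂y = +0.01468.
|∇h| = √(-0.01357² + 0.01468²) = 0.01999
Seepage velocity v = K·i/n = 0.094 × 0.01999 / 0.29 = 0.00648 m/day = 2.367 m/yr.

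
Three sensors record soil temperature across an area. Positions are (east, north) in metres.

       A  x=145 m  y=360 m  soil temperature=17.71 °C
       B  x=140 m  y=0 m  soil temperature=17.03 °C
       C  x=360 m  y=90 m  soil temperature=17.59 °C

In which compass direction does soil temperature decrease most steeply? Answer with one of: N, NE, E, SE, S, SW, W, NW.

SW

With T = a·x + b·y + c and A as origin, the differences give:
  (-5)·a + (-360)·b = -0.68
  215·a + (-270)·b = -0.12
Eliminate b (×(-270) and ×(-360), subtract): 78750·a = 140.400 → a = ∂T/∂x = +0.001783
Back-substitute: b = ∂T/∂y = +0.001864.
Steepest decrease is along −∇f = (-0.001783 E, -0.001864 N) → southwest.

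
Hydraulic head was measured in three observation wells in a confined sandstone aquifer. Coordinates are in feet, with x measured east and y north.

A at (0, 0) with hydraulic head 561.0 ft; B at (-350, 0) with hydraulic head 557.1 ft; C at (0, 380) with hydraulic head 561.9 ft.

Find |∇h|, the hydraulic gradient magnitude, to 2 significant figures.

∂h/∂x = (557.1 − 561.0) / (-350 − 0) = +0.01114
∂h/∂y = (561.9 − 561.0) / (380 − 0) = +0.002368
|∇h| = √(0.01114² + 0.002368²) = 0.01139

0.011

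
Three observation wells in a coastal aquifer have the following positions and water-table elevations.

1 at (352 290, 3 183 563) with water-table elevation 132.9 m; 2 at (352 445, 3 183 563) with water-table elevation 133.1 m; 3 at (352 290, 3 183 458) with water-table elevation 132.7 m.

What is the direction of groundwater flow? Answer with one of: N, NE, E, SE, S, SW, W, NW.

∂h/∂x = (133.1 − 132.9) / (352445 − 352290) = +0.001290
∂h/∂y = (132.7 − 132.9) / (3183458 − 3183563) = +0.001905
Flow = −∇h = (-0.001290 east, -0.001905 north), which points southwest.

SW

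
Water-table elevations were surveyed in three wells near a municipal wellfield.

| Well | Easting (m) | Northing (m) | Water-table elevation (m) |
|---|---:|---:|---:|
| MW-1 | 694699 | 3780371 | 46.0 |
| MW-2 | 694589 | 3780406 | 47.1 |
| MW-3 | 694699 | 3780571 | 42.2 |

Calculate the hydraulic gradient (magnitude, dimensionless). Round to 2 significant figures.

0.025

Taking MW-1 as reference: MW-2−MW-1 = (-110, 35, +1.1); MW-3−MW-1 = (0, 200, -3.8).
Determinant of the coordinate differences = (-110)·200 − 0·35 = -22000.
∂h/∂x = [(+1.1)·200 − (-3.8)·35] / -22000 = -0.01605
∂h/∂y = [(-110)·(-3.8) − 0·(+1.1)] / -22000 = -0.01900
|∇h| = √(-0.01605² + -0.01900²) = 0.02487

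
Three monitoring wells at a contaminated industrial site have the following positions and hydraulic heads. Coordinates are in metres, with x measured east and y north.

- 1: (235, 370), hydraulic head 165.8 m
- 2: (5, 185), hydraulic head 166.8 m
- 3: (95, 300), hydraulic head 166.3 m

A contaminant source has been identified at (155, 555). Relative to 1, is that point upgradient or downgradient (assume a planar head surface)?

downgradient

Differences from 1: to 2 (Δx, Δy, Δh) = (-230, -185, +1.0); to 3 = (-140, -70, +0.5).
Determinant of the coordinate differences = (-230)·(-70) − (-140)·(-185) = -9800.
∂h/∂x = [(+1.0)·(-70) − (+0.5)·(-185)] / -9800 = -0.002296
∂h/∂y = [(-230)·(+0.5) − (-140)·(+1.0)] / -9800 = -0.002551
Head at (155, 555) = 165.8 + (-0.002296)·(-80) + (-0.002551)·(185) = 165.51 m.
That is lower than the 165.8 m at 1, so the point is downgradient.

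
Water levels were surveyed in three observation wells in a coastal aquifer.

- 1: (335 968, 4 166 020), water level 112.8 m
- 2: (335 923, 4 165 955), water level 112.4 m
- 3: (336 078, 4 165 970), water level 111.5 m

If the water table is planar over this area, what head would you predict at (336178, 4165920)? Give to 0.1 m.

Taking 1 as reference: 2−1 = (-45, -65, -0.4); 3−1 = (110, -50, -1.3).
Determinant of the coordinate differences = (-45)·(-50) − 110·(-65) = 9400.
∂h/∂x = [(-0.4)·(-50) − (-1.3)·(-65)] / 9400 = -0.006862
∂h/∂y = [(-45)·(-1.3) − 110·(-0.4)] / 9400 = +0.01090
h(336178, 4165920) = 112.8 + (-0.006862)·(210) + (+0.01090)·(-100) = 112.8 -1.441 -1.090 = 110.269 m.

110.3 m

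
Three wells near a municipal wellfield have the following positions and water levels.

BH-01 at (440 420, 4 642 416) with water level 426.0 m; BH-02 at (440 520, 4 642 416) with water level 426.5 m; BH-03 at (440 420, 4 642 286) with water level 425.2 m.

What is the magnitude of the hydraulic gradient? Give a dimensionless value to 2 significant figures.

∂h/∂x = (426.5 − 426.0) / (440520 − 440420) = +0.005000
∂h/∂y = (425.2 − 426.0) / (4642286 − 4642416) = +0.006154
|∇h| = √(0.005000² + 0.006154²) = 0.007929

0.0079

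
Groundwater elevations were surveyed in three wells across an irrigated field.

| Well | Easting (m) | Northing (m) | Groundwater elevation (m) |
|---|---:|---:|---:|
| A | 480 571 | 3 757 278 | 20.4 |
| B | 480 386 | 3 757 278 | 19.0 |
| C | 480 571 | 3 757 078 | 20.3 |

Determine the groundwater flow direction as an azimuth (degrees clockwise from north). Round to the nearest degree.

∂h/∂x = (19.0 − 20.4) / (480386 − 480571) = +0.007568
∂h/∂y = (20.3 − 20.4) / (3757078 − 3757278) = +0.0005000
Flow direction (−∇h) has components (-0.007568 E, -0.0005000 N).
Azimuth = atan2(E, N) = atan2(-0.007568, -0.0005000) = 266.2° ≈ 266°.

266°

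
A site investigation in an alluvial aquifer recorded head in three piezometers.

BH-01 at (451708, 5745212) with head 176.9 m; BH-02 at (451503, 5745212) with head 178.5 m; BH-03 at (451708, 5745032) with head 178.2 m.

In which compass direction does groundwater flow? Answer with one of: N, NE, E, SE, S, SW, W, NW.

∂h/∂x = (178.5 − 176.9) / (451503 − 451708) = -0.007805
∂h/∂y = (178.2 − 176.9) / (5745032 − 5745212) = -0.007222
Flow = −∇h = (+0.007805 east, +0.007222 north), which points northeast.

NE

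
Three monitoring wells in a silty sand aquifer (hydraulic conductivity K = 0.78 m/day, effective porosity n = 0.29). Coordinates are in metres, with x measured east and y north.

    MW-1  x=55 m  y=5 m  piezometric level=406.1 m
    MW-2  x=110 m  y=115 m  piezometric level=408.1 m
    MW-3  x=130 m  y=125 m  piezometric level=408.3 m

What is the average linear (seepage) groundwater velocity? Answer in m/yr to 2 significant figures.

17 m/yr

With h = a·x + b·y + c and MW-1 as origin, the differences give:
  55·a + 110·b = +2.0
  75·a + 120·b = +2.2
Eliminate b (×120 and ×110, subtract): -1650·a = -2.00 → a = ∂h/∂x = +0.001212
Back-substitute: b = ∂h/∂y = +0.01758.
|∇h| = √(0.001212² + 0.01758²) = 0.01762
Seepage velocity v = K·i/n = 0.78 × 0.01762 / 0.29 = 0.04739 m/day = 17.31 m/yr.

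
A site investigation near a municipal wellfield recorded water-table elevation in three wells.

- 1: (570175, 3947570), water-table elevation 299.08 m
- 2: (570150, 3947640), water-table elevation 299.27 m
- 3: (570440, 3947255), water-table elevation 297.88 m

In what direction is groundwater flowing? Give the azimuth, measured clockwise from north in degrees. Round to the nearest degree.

Three-point gradient (reference 1): Δ to 2 = (-25, 70, +0.19), Δ to 3 = (265, -315, -1.20).
∂h/∂x = -0.002262, ∂h/∂y = +0.001906 (det = -10675).
Flow direction (−∇h) has components (+0.002262 E, -0.001906 N).
Azimuth = atan2(E, N) = atan2(+0.002262, -0.001906) = 130.1° ≈ 130°.

130°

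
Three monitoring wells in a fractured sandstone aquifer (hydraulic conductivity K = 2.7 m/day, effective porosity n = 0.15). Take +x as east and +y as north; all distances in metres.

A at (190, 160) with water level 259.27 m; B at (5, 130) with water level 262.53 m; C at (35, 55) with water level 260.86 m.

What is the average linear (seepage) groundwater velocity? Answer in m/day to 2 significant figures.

Taking A as reference: B−A = (-185, -30, +3.26); C−A = (-155, -105, +1.59).
Determinant of the coordinate differences = (-185)·(-105) − (-155)·(-30) = 14775.
∂h/∂x = [(+3.26)·(-105) − (+1.59)·(-30)] / 14775 = -0.01994
∂h/∂y = [(-185)·(+1.59) − (-155)·(+3.26)] / 14775 = +0.01429
|∇h| = √(-0.01994² + 0.01429²) = 0.02453
Seepage velocity v = K·i/n = 2.7 × 0.02453 / 0.15 = 0.4415 m/day.

0.44 m/day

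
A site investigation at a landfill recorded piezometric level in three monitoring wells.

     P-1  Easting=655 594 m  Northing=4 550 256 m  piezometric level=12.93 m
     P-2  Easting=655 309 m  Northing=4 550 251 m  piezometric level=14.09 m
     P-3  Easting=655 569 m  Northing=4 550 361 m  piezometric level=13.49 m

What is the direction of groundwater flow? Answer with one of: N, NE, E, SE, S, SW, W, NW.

SE

With h = a·x + b·y + c and P-1 as origin, the differences give:
  (-285)·a + (-5)·b = +1.16
  (-25)·a + 105·b = +0.56
Eliminate b (×105 and ×(-5), subtract): -30050·a = 124.600 → a = ∂h/∂x = -0.004146
Back-substitute: b = ∂h/∂y = +0.004346.
Flow = −∇h = (+0.004146 east, -0.004346 north), which points southeast.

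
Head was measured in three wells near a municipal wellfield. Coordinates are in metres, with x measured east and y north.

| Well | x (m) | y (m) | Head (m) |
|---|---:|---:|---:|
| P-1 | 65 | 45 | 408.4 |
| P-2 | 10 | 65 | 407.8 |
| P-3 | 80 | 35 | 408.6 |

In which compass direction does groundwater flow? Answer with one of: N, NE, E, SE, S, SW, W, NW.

With h = a·x + b·y + c and P-1 as origin, the differences give:
  (-55)·a + 20·b = -0.6
  15·a + (-10)·b = +0.2
Eliminate b (×(-10) and ×20, subtract): 250·a = 2.00 → a = ∂h/∂x = +0.008000
Back-substitute: b = ∂h/∂y = -0.008000.
Flow = −∇h = (-0.008000 east, +0.008000 north), which points northwest.

NW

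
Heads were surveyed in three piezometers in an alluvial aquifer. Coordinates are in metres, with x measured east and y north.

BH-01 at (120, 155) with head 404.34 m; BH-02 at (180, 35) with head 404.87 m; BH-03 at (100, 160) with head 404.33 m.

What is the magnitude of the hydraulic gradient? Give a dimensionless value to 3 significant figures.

0.00481

Differences from BH-01: to BH-02 (Δx, Δy, Δh) = (60, -120, +0.53); to BH-03 = (-20, 5, -0.01).
Determinant of the coordinate differences = 60·5 − (-20)·(-120) = -2100.
∂h/∂x = [(+0.53)·5 − (-0.01)·(-120)] / -2100 = -0.0006905
∂h/∂y = [60·(-0.01) − (-20)·(+0.53)] / -2100 = -0.004762
|∇h| = √(-0.0006905² + -0.004762²) = 0.004812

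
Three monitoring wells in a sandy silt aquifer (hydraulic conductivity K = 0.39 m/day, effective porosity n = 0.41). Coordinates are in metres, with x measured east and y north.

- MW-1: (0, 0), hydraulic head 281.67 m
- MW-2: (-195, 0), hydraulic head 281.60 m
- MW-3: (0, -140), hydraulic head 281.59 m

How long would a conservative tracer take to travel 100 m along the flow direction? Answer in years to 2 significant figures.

∂h/∂x = (281.60 − 281.67) / (-195 − 0) = +0.0003590
∂h/∂y = (281.59 − 281.67) / (-140 − 0) = +0.0005714
|∇h| = √(0.0003590² + 0.0005714²) = 0.0006748
Seepage velocity v = K·i/n = 0.39 × 0.0006748 / 0.41 = 0.0006419 m/day.
t = 100 / 0.0006419 = 1.558e+05 days = 427 years.

430 years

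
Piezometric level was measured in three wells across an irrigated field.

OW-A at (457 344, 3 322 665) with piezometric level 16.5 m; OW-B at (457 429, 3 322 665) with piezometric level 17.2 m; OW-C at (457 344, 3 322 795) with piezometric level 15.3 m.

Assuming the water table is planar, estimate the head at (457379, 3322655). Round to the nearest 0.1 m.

16.9 m

∂h/∂x = (17.2 − 16.5) / (457429 − 457344) = +0.008235
∂h/∂y = (15.3 − 16.5) / (3322795 − 3322665) = -0.009231
h(457379, 3322655) = 16.5 + (+0.008235)·(35) + (-0.009231)·(-10) = 16.5 +0.288 +0.092 = 16.881 m.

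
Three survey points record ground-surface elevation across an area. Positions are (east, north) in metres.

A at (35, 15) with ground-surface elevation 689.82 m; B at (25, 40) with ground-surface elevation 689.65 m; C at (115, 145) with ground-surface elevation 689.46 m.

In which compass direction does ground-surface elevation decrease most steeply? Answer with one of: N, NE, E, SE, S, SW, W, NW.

NW

With z = a·x + b·y + c and A as origin, the differences give:
  (-10)·a + 25·b = -0.17
  80·a + 130·b = -0.36
Eliminate b (×130 and ×25, subtract): -3300·a = -13.100 → a = ∂z/∂x = +0.003970
Back-substitute: b = ∂z/∂y = -0.005212.
Steepest decrease is along −∇f = (-0.003970 E, +0.005212 N) → northwest.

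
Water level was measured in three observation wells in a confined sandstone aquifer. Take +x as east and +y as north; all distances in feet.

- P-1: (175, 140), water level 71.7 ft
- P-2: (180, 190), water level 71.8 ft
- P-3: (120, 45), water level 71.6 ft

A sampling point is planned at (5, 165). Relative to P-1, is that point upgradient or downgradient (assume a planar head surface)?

Taking P-1 as reference: P-2−P-1 = (5, 50, +0.1); P-3−P-1 = (-55, -95, -0.1).
Determinant of the coordinate differences = 5·(-95) − (-55)·50 = 2275.
∂h/∂x = [(+0.1)·(-95) − (-0.1)·50] / 2275 = -0.001978
∂h/∂y = [5·(-0.1) − (-55)·(+0.1)] / 2275 = +0.002198
Head at (5, 165) = 71.7 + (-0.001978)·(-170) + (+0.002198)·(25) = 72.09 ft.
That is higher than the 71.7 ft at P-1, so the point is upgradient.

upgradient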